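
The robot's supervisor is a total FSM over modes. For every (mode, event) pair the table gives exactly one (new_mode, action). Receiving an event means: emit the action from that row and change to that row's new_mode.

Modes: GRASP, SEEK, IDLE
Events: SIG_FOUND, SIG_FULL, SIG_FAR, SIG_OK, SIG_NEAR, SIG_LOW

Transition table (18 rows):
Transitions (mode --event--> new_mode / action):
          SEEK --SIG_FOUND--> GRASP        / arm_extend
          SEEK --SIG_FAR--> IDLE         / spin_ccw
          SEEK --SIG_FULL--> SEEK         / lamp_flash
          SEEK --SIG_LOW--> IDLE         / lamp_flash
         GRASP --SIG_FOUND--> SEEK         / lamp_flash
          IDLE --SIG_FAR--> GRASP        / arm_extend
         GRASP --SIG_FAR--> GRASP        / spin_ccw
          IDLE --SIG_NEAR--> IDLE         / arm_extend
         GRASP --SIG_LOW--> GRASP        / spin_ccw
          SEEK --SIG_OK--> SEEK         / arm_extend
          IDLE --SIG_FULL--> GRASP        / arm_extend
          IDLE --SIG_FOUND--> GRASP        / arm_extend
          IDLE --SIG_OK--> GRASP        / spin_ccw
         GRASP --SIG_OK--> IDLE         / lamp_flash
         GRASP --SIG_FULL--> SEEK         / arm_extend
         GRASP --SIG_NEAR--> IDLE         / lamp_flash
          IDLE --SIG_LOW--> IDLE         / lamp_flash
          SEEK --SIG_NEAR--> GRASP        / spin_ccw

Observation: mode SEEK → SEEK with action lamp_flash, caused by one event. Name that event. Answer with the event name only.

try SIG_FOUND: (SEEK, SIG_FOUND) → (GRASP, arm_extend)
try SIG_FULL: (SEEK, SIG_FULL) → (SEEK, lamp_flash)  ← matches
try SIG_FAR: (SEEK, SIG_FAR) → (IDLE, spin_ccw)
try SIG_OK: (SEEK, SIG_OK) → (SEEK, arm_extend)
try SIG_NEAR: (SEEK, SIG_NEAR) → (GRASP, spin_ccw)
try SIG_LOW: (SEEK, SIG_LOW) → (IDLE, lamp_flash)

SIG_FULL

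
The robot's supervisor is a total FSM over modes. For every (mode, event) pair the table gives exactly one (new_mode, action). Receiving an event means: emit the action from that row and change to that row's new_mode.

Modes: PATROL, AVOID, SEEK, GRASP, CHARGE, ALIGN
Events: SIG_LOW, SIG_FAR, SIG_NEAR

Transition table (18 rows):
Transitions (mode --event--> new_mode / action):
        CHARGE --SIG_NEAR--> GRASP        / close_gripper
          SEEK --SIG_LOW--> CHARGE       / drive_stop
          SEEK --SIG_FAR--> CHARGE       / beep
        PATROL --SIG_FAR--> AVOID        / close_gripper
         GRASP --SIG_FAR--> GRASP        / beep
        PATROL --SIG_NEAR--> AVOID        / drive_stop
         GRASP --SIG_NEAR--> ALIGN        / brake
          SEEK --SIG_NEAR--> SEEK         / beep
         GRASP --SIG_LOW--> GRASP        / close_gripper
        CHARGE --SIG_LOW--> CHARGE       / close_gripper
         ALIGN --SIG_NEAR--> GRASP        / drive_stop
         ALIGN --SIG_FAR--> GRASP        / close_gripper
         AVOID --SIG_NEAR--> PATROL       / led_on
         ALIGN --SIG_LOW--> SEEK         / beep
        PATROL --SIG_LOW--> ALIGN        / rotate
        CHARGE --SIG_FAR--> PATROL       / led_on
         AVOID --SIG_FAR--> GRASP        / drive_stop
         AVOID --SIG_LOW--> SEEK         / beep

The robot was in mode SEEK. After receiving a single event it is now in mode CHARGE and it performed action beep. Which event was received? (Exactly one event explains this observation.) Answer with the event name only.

SIG_FAR

try SIG_LOW: (SEEK, SIG_LOW) → (CHARGE, drive_stop)
try SIG_FAR: (SEEK, SIG_FAR) → (CHARGE, beep)  ← matches
try SIG_NEAR: (SEEK, SIG_NEAR) → (SEEK, beep)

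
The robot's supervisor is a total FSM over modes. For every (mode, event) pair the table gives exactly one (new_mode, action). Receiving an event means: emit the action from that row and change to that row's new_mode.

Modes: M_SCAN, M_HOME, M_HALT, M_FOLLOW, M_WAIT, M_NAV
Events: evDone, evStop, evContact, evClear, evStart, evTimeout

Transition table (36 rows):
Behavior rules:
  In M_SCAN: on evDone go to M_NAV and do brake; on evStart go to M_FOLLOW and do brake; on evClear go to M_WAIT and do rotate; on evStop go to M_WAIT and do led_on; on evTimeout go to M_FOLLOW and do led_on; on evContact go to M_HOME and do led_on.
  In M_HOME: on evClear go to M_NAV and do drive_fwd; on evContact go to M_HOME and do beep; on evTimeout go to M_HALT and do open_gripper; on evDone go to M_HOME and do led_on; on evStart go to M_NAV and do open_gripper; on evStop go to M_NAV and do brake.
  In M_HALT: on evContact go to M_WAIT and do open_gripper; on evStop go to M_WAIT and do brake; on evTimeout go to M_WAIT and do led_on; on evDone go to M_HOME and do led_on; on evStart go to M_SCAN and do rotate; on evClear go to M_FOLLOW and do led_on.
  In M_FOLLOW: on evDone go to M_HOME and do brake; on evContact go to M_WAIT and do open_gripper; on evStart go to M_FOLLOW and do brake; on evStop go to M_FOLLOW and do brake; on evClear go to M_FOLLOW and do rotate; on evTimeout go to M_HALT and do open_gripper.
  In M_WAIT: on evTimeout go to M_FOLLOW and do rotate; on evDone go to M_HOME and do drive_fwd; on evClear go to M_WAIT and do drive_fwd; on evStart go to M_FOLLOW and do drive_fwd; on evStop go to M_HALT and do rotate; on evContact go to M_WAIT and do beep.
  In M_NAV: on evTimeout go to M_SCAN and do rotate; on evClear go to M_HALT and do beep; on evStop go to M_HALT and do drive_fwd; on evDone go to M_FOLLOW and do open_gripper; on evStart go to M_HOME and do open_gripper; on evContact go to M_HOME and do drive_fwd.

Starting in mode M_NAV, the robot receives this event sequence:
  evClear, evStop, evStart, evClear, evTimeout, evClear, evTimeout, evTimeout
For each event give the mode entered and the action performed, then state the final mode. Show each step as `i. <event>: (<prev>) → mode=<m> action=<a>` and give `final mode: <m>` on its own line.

final mode: M_WAIT

1. evClear: (M_NAV) → mode=M_HALT action=beep
2. evStop: (M_HALT) → mode=M_WAIT action=brake
3. evStart: (M_WAIT) → mode=M_FOLLOW action=drive_fwd
4. evClear: (M_FOLLOW) → mode=M_FOLLOW action=rotate
5. evTimeout: (M_FOLLOW) → mode=M_HALT action=open_gripper
6. evClear: (M_HALT) → mode=M_FOLLOW action=led_on
7. evTimeout: (M_FOLLOW) → mode=M_HALT action=open_gripper
8. evTimeout: (M_HALT) → mode=M_WAIT action=led_on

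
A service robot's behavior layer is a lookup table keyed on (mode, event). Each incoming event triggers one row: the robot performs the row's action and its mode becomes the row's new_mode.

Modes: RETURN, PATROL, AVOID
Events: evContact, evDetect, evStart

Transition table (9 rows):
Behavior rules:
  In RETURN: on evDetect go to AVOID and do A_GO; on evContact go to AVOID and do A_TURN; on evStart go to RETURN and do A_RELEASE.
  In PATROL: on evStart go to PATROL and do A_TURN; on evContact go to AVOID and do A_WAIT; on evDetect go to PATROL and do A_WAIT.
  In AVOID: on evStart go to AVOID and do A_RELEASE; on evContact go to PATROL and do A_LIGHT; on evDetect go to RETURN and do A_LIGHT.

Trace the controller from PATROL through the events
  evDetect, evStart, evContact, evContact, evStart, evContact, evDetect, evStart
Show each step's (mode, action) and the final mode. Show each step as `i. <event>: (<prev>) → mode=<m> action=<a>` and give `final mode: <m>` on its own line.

final mode: RETURN

1. evDetect: (PATROL) → mode=PATROL action=A_WAIT
2. evStart: (PATROL) → mode=PATROL action=A_TURN
3. evContact: (PATROL) → mode=AVOID action=A_WAIT
4. evContact: (AVOID) → mode=PATROL action=A_LIGHT
5. evStart: (PATROL) → mode=PATROL action=A_TURN
6. evContact: (PATROL) → mode=AVOID action=A_WAIT
7. evDetect: (AVOID) → mode=RETURN action=A_LIGHT
8. evStart: (RETURN) → mode=RETURN action=A_RELEASE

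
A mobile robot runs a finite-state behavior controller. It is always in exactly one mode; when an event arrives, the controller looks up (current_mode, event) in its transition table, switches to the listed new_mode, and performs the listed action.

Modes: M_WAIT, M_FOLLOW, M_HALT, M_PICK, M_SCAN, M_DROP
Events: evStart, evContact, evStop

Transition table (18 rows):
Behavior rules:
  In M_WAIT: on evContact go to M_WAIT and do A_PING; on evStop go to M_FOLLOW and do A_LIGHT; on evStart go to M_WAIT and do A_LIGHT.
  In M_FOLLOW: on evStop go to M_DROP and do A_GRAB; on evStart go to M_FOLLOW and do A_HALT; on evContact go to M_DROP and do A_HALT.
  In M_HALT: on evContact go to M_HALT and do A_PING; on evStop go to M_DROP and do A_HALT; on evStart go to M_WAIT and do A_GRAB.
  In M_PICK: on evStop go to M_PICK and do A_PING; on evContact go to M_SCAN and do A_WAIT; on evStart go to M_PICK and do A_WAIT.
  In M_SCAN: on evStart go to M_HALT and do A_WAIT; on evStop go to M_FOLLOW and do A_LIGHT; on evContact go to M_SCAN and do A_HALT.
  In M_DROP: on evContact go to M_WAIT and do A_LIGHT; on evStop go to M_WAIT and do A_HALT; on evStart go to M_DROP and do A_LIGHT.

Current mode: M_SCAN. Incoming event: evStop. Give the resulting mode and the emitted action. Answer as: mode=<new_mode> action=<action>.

mode=M_FOLLOW action=A_LIGHT

current mode = M_SCAN; filter table to that mode:
  (M_SCAN, evStart) → (M_HALT, A_WAIT)
  (M_SCAN, evStop) → (M_FOLLOW, A_LIGHT)  ← event matches
  (M_SCAN, evContact) → (M_SCAN, A_HALT)
event = evStop selects (M_FOLLOW, A_LIGHT)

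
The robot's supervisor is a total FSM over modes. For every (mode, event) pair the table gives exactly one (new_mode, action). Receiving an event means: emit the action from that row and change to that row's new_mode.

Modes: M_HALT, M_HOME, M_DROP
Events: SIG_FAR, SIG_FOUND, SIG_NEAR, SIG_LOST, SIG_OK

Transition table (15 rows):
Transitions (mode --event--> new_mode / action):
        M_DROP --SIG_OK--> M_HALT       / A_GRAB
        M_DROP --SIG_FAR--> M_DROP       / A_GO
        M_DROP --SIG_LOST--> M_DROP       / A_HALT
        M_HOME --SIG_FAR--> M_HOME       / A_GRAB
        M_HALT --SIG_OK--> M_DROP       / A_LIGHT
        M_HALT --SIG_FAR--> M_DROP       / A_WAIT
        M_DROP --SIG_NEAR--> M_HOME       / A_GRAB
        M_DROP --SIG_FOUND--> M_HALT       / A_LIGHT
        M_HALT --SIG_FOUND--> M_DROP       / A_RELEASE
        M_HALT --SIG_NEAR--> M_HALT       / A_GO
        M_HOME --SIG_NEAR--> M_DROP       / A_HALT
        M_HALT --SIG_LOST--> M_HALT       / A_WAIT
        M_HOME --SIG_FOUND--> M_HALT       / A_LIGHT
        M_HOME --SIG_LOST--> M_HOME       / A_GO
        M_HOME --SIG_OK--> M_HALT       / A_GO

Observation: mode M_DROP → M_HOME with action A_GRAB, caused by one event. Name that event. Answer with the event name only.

SIG_NEAR

try SIG_FAR: (M_DROP, SIG_FAR) → (M_DROP, A_GO)
try SIG_FOUND: (M_DROP, SIG_FOUND) → (M_HALT, A_LIGHT)
try SIG_NEAR: (M_DROP, SIG_NEAR) → (M_HOME, A_GRAB)  ← matches
try SIG_LOST: (M_DROP, SIG_LOST) → (M_DROP, A_HALT)
try SIG_OK: (M_DROP, SIG_OK) → (M_HALT, A_GRAB)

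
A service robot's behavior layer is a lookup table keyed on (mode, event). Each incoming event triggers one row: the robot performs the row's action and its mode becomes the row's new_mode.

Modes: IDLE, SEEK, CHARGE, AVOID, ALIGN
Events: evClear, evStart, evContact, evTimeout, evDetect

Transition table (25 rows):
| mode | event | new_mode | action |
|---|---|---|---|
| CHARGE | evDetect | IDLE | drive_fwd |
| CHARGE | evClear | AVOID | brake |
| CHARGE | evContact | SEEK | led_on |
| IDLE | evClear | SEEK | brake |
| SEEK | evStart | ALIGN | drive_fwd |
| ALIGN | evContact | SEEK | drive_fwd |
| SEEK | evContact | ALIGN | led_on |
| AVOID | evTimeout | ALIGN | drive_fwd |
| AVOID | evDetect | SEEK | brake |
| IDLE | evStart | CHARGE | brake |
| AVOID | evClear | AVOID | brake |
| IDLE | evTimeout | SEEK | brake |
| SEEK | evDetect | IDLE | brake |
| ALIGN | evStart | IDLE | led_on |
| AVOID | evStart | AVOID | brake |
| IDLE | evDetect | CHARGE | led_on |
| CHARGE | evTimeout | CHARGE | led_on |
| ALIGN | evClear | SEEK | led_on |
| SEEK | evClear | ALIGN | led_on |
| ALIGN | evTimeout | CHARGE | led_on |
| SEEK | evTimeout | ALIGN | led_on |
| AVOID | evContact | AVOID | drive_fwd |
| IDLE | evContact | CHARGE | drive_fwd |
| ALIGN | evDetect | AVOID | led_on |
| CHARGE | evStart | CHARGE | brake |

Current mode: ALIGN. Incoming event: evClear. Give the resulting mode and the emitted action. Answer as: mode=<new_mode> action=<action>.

current mode = ALIGN; filter table to that mode:
  (ALIGN, evContact) → (SEEK, drive_fwd)
  (ALIGN, evStart) → (IDLE, led_on)
  (ALIGN, evClear) → (SEEK, led_on)  ← event matches
  (ALIGN, evTimeout) → (CHARGE, led_on)
  (ALIGN, evDetect) → (AVOID, led_on)
event = evClear selects (SEEK, led_on)

mode=SEEK action=led_on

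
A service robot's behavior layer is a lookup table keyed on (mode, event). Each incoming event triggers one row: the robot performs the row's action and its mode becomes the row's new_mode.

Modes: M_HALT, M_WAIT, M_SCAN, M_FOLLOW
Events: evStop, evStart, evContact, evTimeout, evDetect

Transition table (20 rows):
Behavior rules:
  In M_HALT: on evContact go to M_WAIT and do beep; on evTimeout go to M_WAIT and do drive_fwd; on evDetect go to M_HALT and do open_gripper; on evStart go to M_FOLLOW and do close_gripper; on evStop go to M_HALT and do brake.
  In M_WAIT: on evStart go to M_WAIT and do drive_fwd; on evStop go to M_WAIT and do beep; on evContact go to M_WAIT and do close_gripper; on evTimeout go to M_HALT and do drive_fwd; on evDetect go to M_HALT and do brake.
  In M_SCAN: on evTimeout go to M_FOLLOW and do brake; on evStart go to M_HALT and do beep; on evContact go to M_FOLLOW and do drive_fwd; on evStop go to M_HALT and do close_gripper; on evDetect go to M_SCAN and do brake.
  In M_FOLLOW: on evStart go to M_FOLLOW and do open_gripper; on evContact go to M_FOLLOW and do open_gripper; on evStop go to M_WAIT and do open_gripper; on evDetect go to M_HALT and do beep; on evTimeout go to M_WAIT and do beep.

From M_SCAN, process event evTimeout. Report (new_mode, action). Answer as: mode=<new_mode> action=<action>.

mode=M_FOLLOW action=brake

current mode = M_SCAN; filter table to that mode:
  (M_SCAN, evTimeout) → (M_FOLLOW, brake)  ← event matches
  (M_SCAN, evStart) → (M_HALT, beep)
  (M_SCAN, evContact) → (M_FOLLOW, drive_fwd)
  (M_SCAN, evStop) → (M_HALT, close_gripper)
  (M_SCAN, evDetect) → (M_SCAN, brake)
event = evTimeout selects (M_FOLLOW, brake)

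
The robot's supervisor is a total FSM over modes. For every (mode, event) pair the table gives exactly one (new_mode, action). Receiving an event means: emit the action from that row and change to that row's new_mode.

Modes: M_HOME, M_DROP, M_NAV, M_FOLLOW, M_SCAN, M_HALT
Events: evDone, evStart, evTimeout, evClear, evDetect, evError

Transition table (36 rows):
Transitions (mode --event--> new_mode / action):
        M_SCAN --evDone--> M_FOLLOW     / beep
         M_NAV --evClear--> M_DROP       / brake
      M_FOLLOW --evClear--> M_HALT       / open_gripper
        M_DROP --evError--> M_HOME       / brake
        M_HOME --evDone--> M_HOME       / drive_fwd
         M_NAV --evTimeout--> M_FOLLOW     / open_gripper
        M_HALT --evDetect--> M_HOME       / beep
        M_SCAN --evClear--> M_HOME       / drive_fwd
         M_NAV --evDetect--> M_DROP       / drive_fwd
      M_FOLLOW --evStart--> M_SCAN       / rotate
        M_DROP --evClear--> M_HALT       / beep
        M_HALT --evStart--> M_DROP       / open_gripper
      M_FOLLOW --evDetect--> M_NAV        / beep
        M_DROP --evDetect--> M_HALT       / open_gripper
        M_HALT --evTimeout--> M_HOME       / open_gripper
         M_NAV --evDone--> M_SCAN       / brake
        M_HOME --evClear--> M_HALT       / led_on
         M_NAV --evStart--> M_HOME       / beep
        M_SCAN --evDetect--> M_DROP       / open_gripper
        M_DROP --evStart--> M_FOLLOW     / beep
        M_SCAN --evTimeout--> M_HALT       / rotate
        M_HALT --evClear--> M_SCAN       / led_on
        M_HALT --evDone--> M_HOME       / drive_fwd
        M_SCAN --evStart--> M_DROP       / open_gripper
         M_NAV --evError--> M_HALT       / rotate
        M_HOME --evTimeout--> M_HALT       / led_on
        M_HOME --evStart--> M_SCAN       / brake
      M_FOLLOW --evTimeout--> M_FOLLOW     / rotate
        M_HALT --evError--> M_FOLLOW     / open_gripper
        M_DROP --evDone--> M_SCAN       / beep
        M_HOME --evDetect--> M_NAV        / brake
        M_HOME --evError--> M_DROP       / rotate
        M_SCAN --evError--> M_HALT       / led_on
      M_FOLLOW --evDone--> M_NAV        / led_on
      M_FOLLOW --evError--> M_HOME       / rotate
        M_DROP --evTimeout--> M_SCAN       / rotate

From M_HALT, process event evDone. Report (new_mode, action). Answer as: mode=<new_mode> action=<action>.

mode=M_HOME action=drive_fwd

current mode = M_HALT; filter table to that mode:
  (M_HALT, evDetect) → (M_HOME, beep)
  (M_HALT, evStart) → (M_DROP, open_gripper)
  (M_HALT, evTimeout) → (M_HOME, open_gripper)
  (M_HALT, evClear) → (M_SCAN, led_on)
  (M_HALT, evDone) → (M_HOME, drive_fwd)  ← event matches
  (M_HALT, evError) → (M_FOLLOW, open_gripper)
event = evDone selects (M_HOME, drive_fwd)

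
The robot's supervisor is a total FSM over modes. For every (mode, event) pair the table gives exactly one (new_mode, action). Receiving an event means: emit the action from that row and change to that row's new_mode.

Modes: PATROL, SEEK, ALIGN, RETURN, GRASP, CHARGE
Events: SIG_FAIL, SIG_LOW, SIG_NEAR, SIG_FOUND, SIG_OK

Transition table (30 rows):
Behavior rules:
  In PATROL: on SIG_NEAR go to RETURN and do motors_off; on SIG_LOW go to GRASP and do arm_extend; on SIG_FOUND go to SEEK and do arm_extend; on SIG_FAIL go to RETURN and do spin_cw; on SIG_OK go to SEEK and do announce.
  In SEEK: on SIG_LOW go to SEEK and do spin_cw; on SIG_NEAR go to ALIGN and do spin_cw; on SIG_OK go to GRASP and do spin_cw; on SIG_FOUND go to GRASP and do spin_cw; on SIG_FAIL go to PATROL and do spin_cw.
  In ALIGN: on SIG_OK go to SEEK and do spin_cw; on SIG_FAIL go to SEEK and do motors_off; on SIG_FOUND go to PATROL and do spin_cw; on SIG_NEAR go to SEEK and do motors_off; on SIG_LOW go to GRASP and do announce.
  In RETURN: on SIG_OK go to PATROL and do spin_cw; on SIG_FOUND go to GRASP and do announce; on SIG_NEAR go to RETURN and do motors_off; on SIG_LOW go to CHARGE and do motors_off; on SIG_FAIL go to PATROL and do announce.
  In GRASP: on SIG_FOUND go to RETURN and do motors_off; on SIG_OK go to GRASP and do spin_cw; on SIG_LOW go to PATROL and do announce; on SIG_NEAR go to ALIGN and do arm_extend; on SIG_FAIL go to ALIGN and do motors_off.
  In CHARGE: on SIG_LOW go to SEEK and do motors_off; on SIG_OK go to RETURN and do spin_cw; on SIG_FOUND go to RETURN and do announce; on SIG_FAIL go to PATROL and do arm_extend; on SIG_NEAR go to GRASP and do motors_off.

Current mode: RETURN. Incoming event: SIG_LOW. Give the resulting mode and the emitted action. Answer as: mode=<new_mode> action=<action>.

current mode = RETURN; filter table to that mode:
  (RETURN, SIG_OK) → (PATROL, spin_cw)
  (RETURN, SIG_FOUND) → (GRASP, announce)
  (RETURN, SIG_NEAR) → (RETURN, motors_off)
  (RETURN, SIG_LOW) → (CHARGE, motors_off)  ← event matches
  (RETURN, SIG_FAIL) → (PATROL, announce)
event = SIG_LOW selects (CHARGE, motors_off)

mode=CHARGE action=motors_off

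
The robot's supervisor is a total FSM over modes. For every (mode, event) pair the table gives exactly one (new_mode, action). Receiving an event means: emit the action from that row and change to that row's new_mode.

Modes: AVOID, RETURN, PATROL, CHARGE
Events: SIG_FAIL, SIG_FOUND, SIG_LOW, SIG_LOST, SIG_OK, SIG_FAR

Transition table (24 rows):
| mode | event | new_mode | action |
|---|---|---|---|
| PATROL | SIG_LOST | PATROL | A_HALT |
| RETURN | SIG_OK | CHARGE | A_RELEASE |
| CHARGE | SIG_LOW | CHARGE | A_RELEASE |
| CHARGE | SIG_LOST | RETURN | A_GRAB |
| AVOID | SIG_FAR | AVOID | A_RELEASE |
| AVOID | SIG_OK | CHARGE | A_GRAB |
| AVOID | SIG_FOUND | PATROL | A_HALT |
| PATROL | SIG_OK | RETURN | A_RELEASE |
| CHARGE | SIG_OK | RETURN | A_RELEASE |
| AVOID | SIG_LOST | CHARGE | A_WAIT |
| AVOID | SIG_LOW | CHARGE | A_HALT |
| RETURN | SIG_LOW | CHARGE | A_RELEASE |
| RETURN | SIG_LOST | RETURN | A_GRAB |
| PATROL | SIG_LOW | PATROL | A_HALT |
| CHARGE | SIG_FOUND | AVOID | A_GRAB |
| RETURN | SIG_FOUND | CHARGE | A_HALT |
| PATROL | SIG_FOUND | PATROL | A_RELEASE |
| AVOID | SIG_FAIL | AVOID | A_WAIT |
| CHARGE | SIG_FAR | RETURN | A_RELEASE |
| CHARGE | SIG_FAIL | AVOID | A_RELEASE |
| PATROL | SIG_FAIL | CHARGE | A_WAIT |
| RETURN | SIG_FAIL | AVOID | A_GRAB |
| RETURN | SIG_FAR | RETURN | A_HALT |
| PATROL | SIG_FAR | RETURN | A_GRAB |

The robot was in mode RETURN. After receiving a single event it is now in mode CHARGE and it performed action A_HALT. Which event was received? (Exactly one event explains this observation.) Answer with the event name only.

try SIG_FAIL: (RETURN, SIG_FAIL) → (AVOID, A_GRAB)
try SIG_FOUND: (RETURN, SIG_FOUND) → (CHARGE, A_HALT)  ← matches
try SIG_LOW: (RETURN, SIG_LOW) → (CHARGE, A_RELEASE)
try SIG_LOST: (RETURN, SIG_LOST) → (RETURN, A_GRAB)
try SIG_OK: (RETURN, SIG_OK) → (CHARGE, A_RELEASE)
try SIG_FAR: (RETURN, SIG_FAR) → (RETURN, A_HALT)

SIG_FOUND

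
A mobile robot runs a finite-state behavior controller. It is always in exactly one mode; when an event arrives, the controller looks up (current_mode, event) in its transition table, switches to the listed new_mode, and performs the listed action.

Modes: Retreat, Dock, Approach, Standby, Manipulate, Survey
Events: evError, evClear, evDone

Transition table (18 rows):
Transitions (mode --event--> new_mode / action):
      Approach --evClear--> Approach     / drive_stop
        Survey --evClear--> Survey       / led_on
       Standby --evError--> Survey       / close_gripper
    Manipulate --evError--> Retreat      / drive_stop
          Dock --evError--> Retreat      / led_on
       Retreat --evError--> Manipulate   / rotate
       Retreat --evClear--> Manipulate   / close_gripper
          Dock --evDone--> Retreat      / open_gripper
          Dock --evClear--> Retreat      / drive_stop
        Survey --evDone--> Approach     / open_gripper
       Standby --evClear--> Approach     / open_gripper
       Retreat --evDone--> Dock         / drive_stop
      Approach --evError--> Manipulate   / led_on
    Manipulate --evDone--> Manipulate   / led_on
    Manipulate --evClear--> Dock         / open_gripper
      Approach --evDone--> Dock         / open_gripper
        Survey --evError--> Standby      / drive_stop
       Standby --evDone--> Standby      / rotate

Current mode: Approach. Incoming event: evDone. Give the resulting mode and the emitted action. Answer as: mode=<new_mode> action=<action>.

mode=Dock action=open_gripper

current mode = Approach; filter table to that mode:
  (Approach, evClear) → (Approach, drive_stop)
  (Approach, evError) → (Manipulate, led_on)
  (Approach, evDone) → (Dock, open_gripper)  ← event matches
event = evDone selects (Dock, open_gripper)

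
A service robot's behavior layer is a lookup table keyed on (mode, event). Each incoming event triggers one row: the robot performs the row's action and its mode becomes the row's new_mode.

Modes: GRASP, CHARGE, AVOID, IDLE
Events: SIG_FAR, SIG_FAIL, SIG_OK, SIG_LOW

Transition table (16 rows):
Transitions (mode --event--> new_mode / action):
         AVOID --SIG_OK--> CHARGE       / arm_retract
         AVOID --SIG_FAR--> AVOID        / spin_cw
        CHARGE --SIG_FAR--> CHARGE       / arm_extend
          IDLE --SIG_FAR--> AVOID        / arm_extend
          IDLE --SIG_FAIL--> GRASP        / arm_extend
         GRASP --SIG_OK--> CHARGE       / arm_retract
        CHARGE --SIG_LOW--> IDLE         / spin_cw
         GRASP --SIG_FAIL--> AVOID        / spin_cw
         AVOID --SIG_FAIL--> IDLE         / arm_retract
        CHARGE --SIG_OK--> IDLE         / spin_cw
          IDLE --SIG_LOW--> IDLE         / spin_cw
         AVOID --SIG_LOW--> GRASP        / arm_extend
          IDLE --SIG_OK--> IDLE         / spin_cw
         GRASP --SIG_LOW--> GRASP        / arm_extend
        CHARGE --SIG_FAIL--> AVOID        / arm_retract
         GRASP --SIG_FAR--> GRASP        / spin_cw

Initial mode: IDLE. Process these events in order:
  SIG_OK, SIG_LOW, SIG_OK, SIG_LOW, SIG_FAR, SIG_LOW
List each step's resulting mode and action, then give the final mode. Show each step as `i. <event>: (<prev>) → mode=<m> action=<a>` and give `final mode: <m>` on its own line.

final mode: GRASP

1. SIG_OK: (IDLE) → mode=IDLE action=spin_cw
2. SIG_LOW: (IDLE) → mode=IDLE action=spin_cw
3. SIG_OK: (IDLE) → mode=IDLE action=spin_cw
4. SIG_LOW: (IDLE) → mode=IDLE action=spin_cw
5. SIG_FAR: (IDLE) → mode=AVOID action=arm_extend
6. SIG_LOW: (AVOID) → mode=GRASP action=arm_extend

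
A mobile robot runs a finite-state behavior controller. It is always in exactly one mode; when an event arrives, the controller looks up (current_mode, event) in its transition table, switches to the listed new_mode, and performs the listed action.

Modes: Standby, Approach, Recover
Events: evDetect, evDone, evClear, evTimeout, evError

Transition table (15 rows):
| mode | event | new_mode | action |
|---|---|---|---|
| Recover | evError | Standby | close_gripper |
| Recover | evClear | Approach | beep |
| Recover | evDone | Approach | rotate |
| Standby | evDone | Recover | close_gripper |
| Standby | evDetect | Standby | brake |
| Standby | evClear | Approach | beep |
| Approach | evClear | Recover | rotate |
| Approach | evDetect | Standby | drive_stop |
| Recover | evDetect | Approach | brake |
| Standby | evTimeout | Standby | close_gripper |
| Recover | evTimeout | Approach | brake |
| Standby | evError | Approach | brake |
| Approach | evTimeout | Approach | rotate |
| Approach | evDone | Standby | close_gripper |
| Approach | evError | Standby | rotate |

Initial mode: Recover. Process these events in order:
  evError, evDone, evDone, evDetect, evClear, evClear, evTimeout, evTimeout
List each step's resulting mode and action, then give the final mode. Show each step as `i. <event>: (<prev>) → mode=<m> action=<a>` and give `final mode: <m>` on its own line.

final mode: Approach

1. evError: (Recover) → mode=Standby action=close_gripper
2. evDone: (Standby) → mode=Recover action=close_gripper
3. evDone: (Recover) → mode=Approach action=rotate
4. evDetect: (Approach) → mode=Standby action=drive_stop
5. evClear: (Standby) → mode=Approach action=beep
6. evClear: (Approach) → mode=Recover action=rotate
7. evTimeout: (Recover) → mode=Approach action=brake
8. evTimeout: (Approach) → mode=Approach action=rotate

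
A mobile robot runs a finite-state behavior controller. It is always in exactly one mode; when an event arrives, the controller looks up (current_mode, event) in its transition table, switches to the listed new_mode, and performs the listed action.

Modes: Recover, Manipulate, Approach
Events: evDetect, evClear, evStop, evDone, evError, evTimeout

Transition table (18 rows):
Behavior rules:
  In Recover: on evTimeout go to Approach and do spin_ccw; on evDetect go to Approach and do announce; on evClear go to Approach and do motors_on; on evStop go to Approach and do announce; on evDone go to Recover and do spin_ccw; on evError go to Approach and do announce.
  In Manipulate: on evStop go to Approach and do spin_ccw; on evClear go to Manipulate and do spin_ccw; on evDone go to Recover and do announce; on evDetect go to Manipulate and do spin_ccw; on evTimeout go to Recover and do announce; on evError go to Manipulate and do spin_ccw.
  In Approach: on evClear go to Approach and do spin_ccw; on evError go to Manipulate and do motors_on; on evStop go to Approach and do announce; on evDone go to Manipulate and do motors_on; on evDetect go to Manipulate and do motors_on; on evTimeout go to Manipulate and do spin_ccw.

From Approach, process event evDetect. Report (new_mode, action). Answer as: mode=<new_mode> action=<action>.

current mode = Approach; filter table to that mode:
  (Approach, evClear) → (Approach, spin_ccw)
  (Approach, evError) → (Manipulate, motors_on)
  (Approach, evStop) → (Approach, announce)
  (Approach, evDone) → (Manipulate, motors_on)
  (Approach, evDetect) → (Manipulate, motors_on)  ← event matches
  (Approach, evTimeout) → (Manipulate, spin_ccw)
event = evDetect selects (Manipulate, motors_on)

mode=Manipulate action=motors_on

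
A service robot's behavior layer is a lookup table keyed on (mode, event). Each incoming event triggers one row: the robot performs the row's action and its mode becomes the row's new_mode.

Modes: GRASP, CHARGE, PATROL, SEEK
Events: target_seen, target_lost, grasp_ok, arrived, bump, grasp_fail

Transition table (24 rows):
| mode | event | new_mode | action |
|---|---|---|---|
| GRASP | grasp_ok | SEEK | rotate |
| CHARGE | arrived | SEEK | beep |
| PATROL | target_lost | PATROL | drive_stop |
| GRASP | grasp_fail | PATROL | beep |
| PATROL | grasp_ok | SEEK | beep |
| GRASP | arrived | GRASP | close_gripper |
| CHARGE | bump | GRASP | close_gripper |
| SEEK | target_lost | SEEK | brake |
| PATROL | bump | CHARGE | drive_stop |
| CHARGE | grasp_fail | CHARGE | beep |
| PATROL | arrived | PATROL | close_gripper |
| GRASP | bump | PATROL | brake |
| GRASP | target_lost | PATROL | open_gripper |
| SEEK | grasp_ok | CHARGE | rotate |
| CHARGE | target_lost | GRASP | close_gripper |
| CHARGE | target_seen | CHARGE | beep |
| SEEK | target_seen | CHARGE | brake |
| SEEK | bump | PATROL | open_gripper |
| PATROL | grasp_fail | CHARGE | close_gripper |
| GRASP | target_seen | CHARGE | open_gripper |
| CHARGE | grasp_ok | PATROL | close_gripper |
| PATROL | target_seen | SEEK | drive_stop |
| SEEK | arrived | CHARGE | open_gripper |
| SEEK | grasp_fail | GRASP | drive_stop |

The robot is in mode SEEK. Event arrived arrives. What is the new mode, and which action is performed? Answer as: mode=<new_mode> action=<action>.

current mode = SEEK; filter table to that mode:
  (SEEK, target_lost) → (SEEK, brake)
  (SEEK, grasp_ok) → (CHARGE, rotate)
  (SEEK, target_seen) → (CHARGE, brake)
  (SEEK, bump) → (PATROL, open_gripper)
  (SEEK, arrived) → (CHARGE, open_gripper)  ← event matches
  (SEEK, grasp_fail) → (GRASP, drive_stop)
event = arrived selects (CHARGE, open_gripper)

mode=CHARGE action=open_gripper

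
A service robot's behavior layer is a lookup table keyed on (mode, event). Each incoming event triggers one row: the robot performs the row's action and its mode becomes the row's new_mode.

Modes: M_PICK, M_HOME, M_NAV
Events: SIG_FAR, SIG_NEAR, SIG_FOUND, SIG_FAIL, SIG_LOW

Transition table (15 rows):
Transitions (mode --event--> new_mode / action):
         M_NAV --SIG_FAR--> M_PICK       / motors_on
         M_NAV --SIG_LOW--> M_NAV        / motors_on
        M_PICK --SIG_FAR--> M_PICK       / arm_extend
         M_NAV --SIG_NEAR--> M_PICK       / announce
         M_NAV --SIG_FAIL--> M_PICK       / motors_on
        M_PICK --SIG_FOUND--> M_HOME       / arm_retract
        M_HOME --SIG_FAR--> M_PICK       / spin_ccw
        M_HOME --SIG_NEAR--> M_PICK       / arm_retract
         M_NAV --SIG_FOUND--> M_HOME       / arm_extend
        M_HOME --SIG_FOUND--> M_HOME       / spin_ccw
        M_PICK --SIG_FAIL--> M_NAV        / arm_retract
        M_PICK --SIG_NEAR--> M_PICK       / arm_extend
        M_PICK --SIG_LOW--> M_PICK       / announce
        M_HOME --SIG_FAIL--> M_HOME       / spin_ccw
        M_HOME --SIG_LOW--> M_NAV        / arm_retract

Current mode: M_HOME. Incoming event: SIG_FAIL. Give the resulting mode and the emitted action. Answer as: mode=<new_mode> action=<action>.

current mode = M_HOME; filter table to that mode:
  (M_HOME, SIG_FAR) → (M_PICK, spin_ccw)
  (M_HOME, SIG_NEAR) → (M_PICK, arm_retract)
  (M_HOME, SIG_FOUND) → (M_HOME, spin_ccw)
  (M_HOME, SIG_FAIL) → (M_HOME, spin_ccw)  ← event matches
  (M_HOME, SIG_LOW) → (M_NAV, arm_retract)
event = SIG_FAIL selects (M_HOME, spin_ccw)

mode=M_HOME action=spin_ccw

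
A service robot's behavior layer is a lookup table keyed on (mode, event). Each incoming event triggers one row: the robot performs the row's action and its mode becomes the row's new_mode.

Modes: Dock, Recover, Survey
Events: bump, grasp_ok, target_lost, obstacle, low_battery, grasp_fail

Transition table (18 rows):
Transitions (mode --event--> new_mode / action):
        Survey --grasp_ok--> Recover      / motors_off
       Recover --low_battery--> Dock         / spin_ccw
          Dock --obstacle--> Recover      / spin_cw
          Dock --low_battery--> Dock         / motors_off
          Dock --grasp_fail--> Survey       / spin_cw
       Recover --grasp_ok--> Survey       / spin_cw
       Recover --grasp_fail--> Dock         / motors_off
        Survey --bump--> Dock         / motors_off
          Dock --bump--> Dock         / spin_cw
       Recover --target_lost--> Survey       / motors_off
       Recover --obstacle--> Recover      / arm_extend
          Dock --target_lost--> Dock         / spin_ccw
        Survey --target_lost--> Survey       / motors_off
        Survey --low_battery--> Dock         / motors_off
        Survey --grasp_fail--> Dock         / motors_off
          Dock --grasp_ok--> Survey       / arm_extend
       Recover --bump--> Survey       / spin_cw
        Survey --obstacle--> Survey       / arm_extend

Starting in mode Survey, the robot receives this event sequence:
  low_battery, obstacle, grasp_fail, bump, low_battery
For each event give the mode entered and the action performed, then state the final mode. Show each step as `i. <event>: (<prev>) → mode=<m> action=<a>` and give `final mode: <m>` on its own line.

1. low_battery: (Survey) → mode=Dock action=motors_off
2. obstacle: (Dock) → mode=Recover action=spin_cw
3. grasp_fail: (Recover) → mode=Dock action=motors_off
4. bump: (Dock) → mode=Dock action=spin_cw
5. low_battery: (Dock) → mode=Dock action=motors_off

final mode: Dock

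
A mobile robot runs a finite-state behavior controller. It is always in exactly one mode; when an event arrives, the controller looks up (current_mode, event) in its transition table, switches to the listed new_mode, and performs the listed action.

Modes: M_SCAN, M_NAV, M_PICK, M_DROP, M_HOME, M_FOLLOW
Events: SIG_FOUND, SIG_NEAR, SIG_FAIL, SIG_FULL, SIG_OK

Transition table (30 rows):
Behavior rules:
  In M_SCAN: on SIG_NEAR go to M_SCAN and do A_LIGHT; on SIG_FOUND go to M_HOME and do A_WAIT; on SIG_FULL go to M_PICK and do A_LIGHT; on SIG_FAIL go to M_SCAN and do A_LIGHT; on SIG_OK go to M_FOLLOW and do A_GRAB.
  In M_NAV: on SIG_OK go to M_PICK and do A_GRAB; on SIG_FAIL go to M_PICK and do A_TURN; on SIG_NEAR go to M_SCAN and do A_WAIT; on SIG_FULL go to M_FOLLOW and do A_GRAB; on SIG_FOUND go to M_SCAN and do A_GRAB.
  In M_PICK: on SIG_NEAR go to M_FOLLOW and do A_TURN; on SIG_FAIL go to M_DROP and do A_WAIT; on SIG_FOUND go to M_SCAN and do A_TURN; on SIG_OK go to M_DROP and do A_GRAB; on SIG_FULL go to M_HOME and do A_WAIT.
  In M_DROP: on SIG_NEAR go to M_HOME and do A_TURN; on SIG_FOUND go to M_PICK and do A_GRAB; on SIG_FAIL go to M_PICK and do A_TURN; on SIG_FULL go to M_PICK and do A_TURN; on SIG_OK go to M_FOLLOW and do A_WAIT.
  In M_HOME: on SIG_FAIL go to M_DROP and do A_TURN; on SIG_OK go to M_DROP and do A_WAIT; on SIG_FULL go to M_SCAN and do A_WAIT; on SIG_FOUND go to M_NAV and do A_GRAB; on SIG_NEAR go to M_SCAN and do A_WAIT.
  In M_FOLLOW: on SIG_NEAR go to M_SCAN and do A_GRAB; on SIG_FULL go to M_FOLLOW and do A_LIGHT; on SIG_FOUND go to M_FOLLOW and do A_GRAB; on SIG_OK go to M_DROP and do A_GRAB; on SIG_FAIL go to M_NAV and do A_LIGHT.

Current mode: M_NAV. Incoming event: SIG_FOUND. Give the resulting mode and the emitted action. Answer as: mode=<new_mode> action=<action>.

mode=M_SCAN action=A_GRAB

current mode = M_NAV; filter table to that mode:
  (M_NAV, SIG_OK) → (M_PICK, A_GRAB)
  (M_NAV, SIG_FAIL) → (M_PICK, A_TURN)
  (M_NAV, SIG_NEAR) → (M_SCAN, A_WAIT)
  (M_NAV, SIG_FULL) → (M_FOLLOW, A_GRAB)
  (M_NAV, SIG_FOUND) → (M_SCAN, A_GRAB)  ← event matches
event = SIG_FOUND selects (M_SCAN, A_GRAB)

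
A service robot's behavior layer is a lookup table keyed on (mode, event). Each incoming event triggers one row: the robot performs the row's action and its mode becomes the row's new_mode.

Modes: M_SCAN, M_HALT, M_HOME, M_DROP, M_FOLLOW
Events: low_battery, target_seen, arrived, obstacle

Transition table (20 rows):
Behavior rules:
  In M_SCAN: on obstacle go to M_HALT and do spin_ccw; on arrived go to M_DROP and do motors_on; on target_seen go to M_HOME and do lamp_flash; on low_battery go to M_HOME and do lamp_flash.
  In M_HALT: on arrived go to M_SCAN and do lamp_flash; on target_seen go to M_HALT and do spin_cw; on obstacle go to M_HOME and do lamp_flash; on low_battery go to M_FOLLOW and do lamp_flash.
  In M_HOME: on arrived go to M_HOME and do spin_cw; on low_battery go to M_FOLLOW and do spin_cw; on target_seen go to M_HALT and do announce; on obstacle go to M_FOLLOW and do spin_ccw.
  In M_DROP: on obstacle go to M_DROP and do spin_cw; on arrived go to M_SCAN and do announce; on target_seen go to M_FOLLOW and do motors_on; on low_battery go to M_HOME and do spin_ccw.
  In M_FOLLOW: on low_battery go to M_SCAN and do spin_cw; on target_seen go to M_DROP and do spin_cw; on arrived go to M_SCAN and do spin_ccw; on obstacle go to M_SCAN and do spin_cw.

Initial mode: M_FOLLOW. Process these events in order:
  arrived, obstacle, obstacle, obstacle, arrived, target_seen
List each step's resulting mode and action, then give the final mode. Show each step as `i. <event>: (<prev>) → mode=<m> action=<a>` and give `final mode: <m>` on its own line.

1. arrived: (M_FOLLOW) → mode=M_SCAN action=spin_ccw
2. obstacle: (M_SCAN) → mode=M_HALT action=spin_ccw
3. obstacle: (M_HALT) → mode=M_HOME action=lamp_flash
4. obstacle: (M_HOME) → mode=M_FOLLOW action=spin_ccw
5. arrived: (M_FOLLOW) → mode=M_SCAN action=spin_ccw
6. target_seen: (M_SCAN) → mode=M_HOME action=lamp_flash

final mode: M_HOME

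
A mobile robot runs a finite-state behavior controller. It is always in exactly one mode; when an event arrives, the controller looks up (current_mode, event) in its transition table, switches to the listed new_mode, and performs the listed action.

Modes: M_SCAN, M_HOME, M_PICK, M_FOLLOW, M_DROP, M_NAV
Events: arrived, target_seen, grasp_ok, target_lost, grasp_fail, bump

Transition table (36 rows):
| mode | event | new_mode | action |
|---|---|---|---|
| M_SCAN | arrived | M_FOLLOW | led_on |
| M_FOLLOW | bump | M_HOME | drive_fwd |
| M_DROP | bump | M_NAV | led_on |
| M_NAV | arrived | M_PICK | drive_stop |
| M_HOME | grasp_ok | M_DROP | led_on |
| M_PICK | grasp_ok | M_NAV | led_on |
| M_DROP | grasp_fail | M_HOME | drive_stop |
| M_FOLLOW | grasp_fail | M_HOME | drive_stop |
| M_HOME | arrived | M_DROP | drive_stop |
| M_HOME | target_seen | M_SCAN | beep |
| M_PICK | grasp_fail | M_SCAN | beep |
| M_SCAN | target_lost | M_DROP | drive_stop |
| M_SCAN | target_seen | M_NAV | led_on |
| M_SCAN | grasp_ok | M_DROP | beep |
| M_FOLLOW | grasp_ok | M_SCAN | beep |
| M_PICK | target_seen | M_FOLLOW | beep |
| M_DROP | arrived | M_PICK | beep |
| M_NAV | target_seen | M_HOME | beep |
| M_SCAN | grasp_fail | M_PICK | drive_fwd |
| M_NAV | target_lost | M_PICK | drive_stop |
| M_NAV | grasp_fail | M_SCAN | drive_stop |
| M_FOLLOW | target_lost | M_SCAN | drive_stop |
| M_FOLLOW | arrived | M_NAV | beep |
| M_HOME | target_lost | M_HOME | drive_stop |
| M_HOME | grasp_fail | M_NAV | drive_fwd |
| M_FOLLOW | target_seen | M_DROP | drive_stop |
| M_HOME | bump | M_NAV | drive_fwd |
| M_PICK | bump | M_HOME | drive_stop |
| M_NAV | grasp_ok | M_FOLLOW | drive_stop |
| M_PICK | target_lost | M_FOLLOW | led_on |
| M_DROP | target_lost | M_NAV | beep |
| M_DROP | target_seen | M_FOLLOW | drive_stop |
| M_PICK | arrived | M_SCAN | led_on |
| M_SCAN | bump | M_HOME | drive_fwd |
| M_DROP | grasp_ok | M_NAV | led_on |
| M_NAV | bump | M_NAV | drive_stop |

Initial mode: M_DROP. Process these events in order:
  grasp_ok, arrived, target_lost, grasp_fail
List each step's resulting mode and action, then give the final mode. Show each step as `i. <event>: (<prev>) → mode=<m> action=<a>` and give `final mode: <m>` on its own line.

1. grasp_ok: (M_DROP) → mode=M_NAV action=led_on
2. arrived: (M_NAV) → mode=M_PICK action=drive_stop
3. target_lost: (M_PICK) → mode=M_FOLLOW action=led_on
4. grasp_fail: (M_FOLLOW) → mode=M_HOME action=drive_stop

final mode: M_HOME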